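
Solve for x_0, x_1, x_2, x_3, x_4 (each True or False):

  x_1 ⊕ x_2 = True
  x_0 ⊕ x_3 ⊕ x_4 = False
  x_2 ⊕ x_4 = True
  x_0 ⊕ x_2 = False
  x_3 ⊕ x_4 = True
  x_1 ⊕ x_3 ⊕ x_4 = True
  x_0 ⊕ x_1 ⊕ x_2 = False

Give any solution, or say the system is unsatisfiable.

x_0=T, x_1=F, x_2=T, x_3=T, x_4=F

x_1 ⊕ x_2 = F ⊕ T = True ✓
x_0 ⊕ x_3 ⊕ x_4 = T ⊕ T ⊕ F = False ✓
x_2 ⊕ x_4 = T ⊕ F = True ✓
x_0 ⊕ x_2 = T ⊕ T = False ✓
x_3 ⊕ x_4 = T ⊕ F = True ✓
x_1 ⊕ x_3 ⊕ x_4 = F ⊕ T ⊕ F = True ✓
x_0 ⊕ x_1 ⊕ x_2 = T ⊕ F ⊕ T = False ✓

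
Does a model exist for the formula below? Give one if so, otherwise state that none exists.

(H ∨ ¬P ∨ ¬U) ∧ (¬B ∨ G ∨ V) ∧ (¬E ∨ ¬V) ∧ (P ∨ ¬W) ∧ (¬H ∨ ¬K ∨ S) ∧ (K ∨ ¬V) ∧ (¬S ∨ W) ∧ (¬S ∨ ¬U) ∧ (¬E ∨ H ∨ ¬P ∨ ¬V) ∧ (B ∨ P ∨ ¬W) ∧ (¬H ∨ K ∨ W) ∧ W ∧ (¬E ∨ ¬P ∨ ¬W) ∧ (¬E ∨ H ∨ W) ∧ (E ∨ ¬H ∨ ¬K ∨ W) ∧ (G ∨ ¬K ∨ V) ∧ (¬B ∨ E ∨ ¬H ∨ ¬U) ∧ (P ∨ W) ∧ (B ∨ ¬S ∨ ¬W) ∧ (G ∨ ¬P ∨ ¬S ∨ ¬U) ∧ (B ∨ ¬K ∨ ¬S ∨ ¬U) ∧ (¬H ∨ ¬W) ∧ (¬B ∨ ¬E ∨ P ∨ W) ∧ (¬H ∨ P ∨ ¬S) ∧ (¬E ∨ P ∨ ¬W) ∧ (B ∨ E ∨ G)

E=F, P=T, K=T, V=T, U=F, W=T, S=F, B=T, H=F, G=F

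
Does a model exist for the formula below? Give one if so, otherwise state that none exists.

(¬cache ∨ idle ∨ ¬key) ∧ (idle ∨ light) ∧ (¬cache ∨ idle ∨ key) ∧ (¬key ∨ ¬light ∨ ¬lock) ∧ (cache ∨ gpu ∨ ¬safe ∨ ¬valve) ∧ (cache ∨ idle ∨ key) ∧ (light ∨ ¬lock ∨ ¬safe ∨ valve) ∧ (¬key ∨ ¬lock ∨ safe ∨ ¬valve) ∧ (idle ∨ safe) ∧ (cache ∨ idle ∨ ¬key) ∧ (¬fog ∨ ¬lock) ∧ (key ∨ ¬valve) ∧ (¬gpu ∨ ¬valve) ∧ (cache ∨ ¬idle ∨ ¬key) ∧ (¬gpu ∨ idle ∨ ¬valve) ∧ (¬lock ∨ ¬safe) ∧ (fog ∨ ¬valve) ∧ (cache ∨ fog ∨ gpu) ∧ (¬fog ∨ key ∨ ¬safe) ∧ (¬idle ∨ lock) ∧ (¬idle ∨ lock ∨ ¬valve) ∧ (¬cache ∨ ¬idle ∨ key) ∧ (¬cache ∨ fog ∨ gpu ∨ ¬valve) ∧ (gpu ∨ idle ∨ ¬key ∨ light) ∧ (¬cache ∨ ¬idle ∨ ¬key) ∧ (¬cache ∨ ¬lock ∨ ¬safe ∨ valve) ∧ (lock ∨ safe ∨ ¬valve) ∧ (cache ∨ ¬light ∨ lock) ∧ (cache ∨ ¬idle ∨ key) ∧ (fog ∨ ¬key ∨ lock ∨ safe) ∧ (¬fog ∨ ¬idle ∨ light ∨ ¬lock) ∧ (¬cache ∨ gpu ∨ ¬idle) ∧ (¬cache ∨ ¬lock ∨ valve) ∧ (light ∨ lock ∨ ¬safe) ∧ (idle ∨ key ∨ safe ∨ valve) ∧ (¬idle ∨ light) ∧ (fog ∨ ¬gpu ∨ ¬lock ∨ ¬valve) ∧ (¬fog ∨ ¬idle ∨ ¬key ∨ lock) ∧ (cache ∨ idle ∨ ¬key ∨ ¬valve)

Unsatisfiable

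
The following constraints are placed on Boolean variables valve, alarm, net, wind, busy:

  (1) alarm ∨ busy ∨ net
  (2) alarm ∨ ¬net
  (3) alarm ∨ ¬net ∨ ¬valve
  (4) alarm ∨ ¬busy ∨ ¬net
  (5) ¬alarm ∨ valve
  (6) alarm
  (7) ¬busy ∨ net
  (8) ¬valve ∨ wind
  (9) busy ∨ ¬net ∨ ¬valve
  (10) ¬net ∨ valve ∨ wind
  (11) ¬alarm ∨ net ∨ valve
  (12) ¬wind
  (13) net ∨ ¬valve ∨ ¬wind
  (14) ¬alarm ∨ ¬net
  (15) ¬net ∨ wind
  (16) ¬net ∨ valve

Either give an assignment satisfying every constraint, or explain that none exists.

Unsatisfiable — no assignment works.

Case alarm = True:
  (¬alarm ∨ valve) forces valve = True.
  (¬valve ∨ wind) forces wind = True.
  Clause (¬wind) is falsified — contradiction.
Case alarm = False:
  Clause (alarm) is falsified — contradiction.
Both cases fail, so the formula is unsatisfiable.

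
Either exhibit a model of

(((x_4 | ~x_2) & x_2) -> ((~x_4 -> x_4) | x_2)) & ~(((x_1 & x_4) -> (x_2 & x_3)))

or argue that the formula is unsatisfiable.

x_1=T; x_2=F; x_3=T; x_4=T

  ((x_4 | ~x_2) & x_2) -> ((~x_4 -> x_4) | x_2) = True
    (x_4 | ~x_2) & x_2 = False
      x_4 | ~x_2 = True
        ~x_2 = True
    (~x_4 -> x_4) | x_2 = True
      ~x_4 -> x_4 = True
        ~x_4 = False
  ~(((x_1 & x_4) -> (x_2 & x_3))) = True
    (x_1 & x_4) -> (x_2 & x_3) = False
      x_1 & x_4 = True
      x_2 & x_3 = False
Both conjuncts True, so the formula holds.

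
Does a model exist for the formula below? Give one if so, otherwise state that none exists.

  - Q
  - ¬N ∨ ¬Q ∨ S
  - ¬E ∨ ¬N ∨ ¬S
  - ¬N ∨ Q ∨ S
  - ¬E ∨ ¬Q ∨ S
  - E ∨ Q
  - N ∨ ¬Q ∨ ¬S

E = False, Q = True, N = False, S = False

Unit clause (Q) forces Q = True.
Try E = True:
  (¬E ∨ ¬Q ∨ S) forces S = True.
  (¬E ∨ ¬N ∨ ¬S) forces N = False.
  clause (N ∨ ¬Q ∨ ¬S) is falsified — backtrack.
So E = False.
Set N = False.
  then (N ∨ ¬Q ∨ ¬S) forces S = False.
All clauses satisfied.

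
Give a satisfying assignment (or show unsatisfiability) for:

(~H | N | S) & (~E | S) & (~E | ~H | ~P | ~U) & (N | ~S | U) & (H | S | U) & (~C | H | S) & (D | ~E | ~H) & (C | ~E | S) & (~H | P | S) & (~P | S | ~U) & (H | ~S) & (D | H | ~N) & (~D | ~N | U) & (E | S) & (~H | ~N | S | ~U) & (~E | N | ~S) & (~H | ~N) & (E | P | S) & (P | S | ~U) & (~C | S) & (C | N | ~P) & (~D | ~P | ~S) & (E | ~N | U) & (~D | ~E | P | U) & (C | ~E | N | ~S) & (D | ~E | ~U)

N: False, D: True, U: True, C: False, H: True, P: False, S: True, E: False

Try N = True:
  (~H | ~N) forces H = False.
  (H | ~S) forces S = False.
  (~E | S) forces E = False.
  clause (E | S) is falsified — backtrack.
So N = False.
Set D = True.
Set U = True.
Set C = False.
  then (C | N | ~P) forces P = False.
  then (P | S | ~U) forces S = True.
  then (C | ~E | N | ~S) forces E = False.
  then (H | ~S) forces H = True.
All clauses satisfied.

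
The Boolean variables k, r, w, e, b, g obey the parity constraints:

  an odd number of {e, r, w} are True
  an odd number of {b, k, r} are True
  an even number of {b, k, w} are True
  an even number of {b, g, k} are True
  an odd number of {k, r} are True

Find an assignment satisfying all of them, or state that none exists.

k = True, r = False, w = True, e = False, b = False, g = True

{e, r, w}: 1 true → odd ✓
{b, k, r}: 1 true → odd ✓
{b, k, w}: 2 true → even ✓
{b, g, k}: 2 true → even ✓
{k, r}: 1 true → odd ✓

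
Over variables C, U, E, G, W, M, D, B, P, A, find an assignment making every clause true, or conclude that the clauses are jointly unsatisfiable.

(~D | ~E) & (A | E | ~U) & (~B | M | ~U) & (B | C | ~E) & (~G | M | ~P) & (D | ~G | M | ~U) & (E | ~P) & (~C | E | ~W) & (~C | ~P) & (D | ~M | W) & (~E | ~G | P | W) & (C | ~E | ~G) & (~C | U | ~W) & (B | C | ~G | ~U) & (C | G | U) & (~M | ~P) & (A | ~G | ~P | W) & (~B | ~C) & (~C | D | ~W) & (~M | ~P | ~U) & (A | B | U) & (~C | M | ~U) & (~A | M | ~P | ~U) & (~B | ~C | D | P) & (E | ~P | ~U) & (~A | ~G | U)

Set C = False.
Set U = True.
Set E = False.
  then (A | E | ~U) forces A = True.
  then (E | ~P) forces P = False.
Set G = False.
Set W = True.
Set M = True.
Set D = False.
Set B = True.
All clauses satisfied.

C = False; U = True; E = False; G = False; W = True; M = True; D = False; B = True; P = False; A = True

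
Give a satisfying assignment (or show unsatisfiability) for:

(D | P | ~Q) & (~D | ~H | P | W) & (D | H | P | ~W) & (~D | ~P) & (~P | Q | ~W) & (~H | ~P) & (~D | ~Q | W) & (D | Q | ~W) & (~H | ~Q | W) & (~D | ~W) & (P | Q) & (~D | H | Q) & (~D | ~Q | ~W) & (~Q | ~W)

Try D = True:
  (~D | ~P) forces P = False.
  (~D | ~W) forces W = False.
  (~D | ~H | P | W) forces H = False.
  (~D | ~Q | W) forces Q = False.
  clause (P | Q) is falsified — backtrack.
So D = False.
Set H = False.
Set P = True.
Set Q = False.
  then (~P | Q | ~W) forces W = False.
All clauses satisfied.

D = False; H = False; P = True; Q = False; W = False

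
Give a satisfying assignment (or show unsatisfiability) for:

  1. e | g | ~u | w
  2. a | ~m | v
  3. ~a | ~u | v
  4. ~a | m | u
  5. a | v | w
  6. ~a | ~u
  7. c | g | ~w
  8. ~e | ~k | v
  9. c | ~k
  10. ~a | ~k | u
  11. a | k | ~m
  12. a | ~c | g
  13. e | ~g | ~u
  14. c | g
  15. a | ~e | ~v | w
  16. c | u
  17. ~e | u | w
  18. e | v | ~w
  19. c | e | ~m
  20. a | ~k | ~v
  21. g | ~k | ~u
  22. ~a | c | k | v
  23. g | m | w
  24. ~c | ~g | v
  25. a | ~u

w=F, e=F, g=F, k=F, v=T, u=F, a=T, m=T, c=T

Set w = False.
Set e = False.
Set g = False.
  then (e | g | ~u | w) forces u = False.
  then (c | g) forces c = True.
  then (g | m | w) forces m = True.
  then (a | ~c | g) forces a = True.
  then (~a | ~k | u) forces k = False.
Set v = True.
All clauses satisfied.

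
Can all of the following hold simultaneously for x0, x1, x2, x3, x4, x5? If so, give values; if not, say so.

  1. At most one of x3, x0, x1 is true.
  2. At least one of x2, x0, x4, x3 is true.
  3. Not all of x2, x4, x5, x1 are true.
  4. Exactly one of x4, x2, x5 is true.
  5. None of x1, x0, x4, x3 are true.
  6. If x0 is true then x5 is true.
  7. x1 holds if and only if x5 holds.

x0: False, x1: False, x2: True, x3: False, x4: False, x5: False

  (1) {x3, x0, x1}: 0 true — at most one ✓
  (2) {x2, x0, x4, x3}: 1 true — at least one ✓
  (3) {x2, x4, x5, x1}: 1/4 true — not all ✓
  (4) {x4, x2, x5}: 1 true — exactly one ✓
  (5) {x1, x0, x4, x3}: 0 true — none ✓
  (6) x0=F ⇒ x5: vacuous ✓
  (7) x1=F, x5=F — same ✓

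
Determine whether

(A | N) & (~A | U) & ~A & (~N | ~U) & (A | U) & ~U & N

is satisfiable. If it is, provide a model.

The formula is unsatisfiable.

Case U = True:
  Clause (~U) is falsified — contradiction.
Case U = False:
  (~A | U) forces A = False.
  Clause (A | U) is falsified — contradiction.
Both cases fail, so the formula is unsatisfiable.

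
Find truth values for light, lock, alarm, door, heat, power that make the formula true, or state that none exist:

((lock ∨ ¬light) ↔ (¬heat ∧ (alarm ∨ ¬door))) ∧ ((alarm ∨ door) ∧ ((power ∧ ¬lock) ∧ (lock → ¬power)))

light=T, lock=F, alarm=T, door=F, heat=T, power=T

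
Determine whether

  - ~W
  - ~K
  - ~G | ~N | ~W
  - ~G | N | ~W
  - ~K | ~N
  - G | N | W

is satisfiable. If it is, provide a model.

W: False; G: True; N: False; K: False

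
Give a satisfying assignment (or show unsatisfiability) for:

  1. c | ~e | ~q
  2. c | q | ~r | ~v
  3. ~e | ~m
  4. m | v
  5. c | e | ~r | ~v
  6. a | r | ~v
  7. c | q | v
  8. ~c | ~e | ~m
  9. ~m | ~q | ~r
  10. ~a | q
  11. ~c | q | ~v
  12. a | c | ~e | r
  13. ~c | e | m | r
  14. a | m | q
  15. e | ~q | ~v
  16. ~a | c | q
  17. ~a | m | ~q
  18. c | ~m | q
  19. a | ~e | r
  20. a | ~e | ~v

Set c = True.
Set r = True.
Try m = False:
  (m | v) forces v = True.
  (~c | q | ~v) forces q = True.
  (e | ~q | ~v) forces e = True.
  (~a | m | ~q) forces a = False.
  clause (a | ~e | ~v) is falsified — backtrack.
So m = True.
  then (~e | ~m) forces e = False.
  then (~m | ~q | ~r) forces q = False.
  then (~a | q) forces a = False.
  then (~c | q | ~v) forces v = False.
All clauses satisfied.

c: True, r: True, m: True, q: False, v: False, a: False, e: False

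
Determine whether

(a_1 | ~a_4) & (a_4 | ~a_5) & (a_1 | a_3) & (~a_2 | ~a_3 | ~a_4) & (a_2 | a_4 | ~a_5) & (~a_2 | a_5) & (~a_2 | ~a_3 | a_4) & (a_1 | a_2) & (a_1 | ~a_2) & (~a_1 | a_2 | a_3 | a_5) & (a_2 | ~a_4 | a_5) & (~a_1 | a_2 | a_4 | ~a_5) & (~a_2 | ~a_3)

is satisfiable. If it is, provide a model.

Try a_1 = False:
  (a_1 | ~a_4) forces a_4 = False.
  (a_4 | ~a_5) forces a_5 = False.
  (a_1 | a_3) forces a_3 = True.
  (~a_2 | a_5) forces a_2 = False.
  clause (a_1 | a_2) is falsified — backtrack.
So a_1 = True.
Set a_2 = False.
Set a_3 = True.
Set a_4 = False.
  then (a_4 | ~a_5) forces a_5 = False.
All clauses satisfied.

a_1 = True, a_2 = False, a_3 = True, a_4 = False, a_5 = False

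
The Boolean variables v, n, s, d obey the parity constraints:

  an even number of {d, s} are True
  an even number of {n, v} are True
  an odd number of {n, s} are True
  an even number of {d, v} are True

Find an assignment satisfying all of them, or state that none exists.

The formula is unsatisfiable.

Adding constraints 1, 2, 3, 4 mod 2: every variable appears an even number of times on the left, so the left side is 0.
But the right sides sum to 1 (mod 2). 0 ≠ 1 — the system is inconsistent.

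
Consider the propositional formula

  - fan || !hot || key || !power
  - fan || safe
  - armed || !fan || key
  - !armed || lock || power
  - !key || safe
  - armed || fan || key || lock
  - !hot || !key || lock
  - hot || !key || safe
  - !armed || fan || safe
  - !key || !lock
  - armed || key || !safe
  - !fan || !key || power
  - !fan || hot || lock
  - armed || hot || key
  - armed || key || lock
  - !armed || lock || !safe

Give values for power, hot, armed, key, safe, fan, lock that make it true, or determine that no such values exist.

power = False; hot = False; armed = True; key = False; safe = True; fan = True; lock = True

Set power = False.
Set hot = False.
Set armed = True.
  then (!armed || lock || power) forces lock = True.
  then (!key || !lock) forces key = False.
Set safe = True.
Set fan = True.
All clauses satisfied.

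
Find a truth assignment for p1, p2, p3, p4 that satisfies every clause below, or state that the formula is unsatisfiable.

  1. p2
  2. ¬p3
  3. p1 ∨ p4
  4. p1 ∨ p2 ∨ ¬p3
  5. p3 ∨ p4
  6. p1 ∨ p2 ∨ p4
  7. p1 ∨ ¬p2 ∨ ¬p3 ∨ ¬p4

p1=T; p2=T; p3=F; p4=T

Unit clause (p2) forces p2 = True.
Unit clause (¬p3) forces p3 = False.
In (p3 ∨ p4) only p4 is left, so p4 = True.
Set p1 = True.
Check each clause:
  (p2): p2 holds.
  (¬p3): ¬p3 holds.
  (p1 ∨ p4): p1 holds.
  (p1 ∨ p2 ∨ ¬p3): p1 holds.
  (p3 ∨ p4): p4 holds.
  (p1 ∨ p2 ∨ p4): p1 holds.
  (p1 ∨ ¬p2 ∨ ¬p3 ∨ ¬p4): p1 holds.
All clauses satisfied.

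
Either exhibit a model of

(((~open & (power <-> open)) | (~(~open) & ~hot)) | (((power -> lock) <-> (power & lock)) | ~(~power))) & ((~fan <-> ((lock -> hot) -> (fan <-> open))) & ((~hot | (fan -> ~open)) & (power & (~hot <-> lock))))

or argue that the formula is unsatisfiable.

lock: True, open: False, fan: False, power: True, hot: False

  ((~open & (power <-> open)) | (~(~open) & ~hot)) | (((power -> lock) <-> (power & lock)) | ~(~power)) = True
    (~open & (power <-> open)) | (~(~open) & ~hot) = False
      ~open & (power <-> open) = False
        ~open = True
        power <-> open = False
      ~(~open) & ~hot = False
        ~(~open) = False
          ~open = True
        ~hot = True
    ((power -> lock) <-> (power & lock)) | ~(~power) = True
      (power -> lock) <-> (power & lock) = True
        power -> lock = True
        power & lock = True
      ~(~power) = True
        ~power = False
  (~fan <-> ((lock -> hot) -> (fan <-> open))) & ((~hot | (fan -> ~open)) & (power & (~hot <-> lock))) = True
    ~fan <-> ((lock -> hot) -> (fan <-> open)) = True
      ~fan = True
      (lock -> hot) -> (fan <-> open) = True
        lock -> hot = False
        fan <-> open = True
    (~hot | (fan -> ~open)) & (power & (~hot <-> lock)) = True
      ~hot | (fan -> ~open) = True
        ~hot = True
        fan -> ~open = True
          ~open = True
      power & (~hot <-> lock) = True
        ~hot <-> lock = True
          ~hot = True
Both conjuncts True, so the formula holds.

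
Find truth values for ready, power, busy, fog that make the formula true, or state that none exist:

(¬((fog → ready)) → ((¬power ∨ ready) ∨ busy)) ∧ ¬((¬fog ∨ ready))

ready = False, power = False, busy = False, fog = True

  ¬((fog → ready)) → ((¬power ∨ ready) ∨ busy) = True
    ¬((fog → ready)) = True
      fog → ready = False
    (¬power ∨ ready) ∨ busy = True
      ¬power ∨ ready = True
        ¬power = True
  ¬((¬fog ∨ ready)) = True
    ¬fog ∨ ready = False
      ¬fog = False
Both conjuncts True, so the formula holds.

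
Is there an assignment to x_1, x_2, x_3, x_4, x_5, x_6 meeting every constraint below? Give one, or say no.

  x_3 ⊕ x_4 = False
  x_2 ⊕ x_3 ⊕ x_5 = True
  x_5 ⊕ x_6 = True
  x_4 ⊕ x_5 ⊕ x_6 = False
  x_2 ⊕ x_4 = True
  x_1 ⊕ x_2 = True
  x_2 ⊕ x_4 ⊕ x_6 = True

Unsatisfiable — no assignment works.

Adding constraints 1, 2, 3, 7 mod 2: every variable appears an even number of times on the left, so the left side is 0.
But the right sides sum to 1 (mod 2). 0 ≠ 1 — the system is inconsistent.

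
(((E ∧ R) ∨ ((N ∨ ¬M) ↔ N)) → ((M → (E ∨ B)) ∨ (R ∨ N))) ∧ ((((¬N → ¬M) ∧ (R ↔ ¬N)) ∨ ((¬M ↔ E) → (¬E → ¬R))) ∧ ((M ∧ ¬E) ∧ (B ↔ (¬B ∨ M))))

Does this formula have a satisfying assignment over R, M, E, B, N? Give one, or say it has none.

R=F, M=T, E=F, B=T, N=T

  ((E ∧ R) ∨ ((N ∨ ¬M) ↔ N)) → ((M → (E ∨ B)) ∨ (R ∨ N)) = True
    (E ∧ R) ∨ ((N ∨ ¬M) ↔ N) = True
      E ∧ R = False
      (N ∨ ¬M) ↔ N = True
        N ∨ ¬M = True
          ¬M = False
    (M → (E ∨ B)) ∨ (R ∨ N) = True
      M → (E ∨ B) = True
        E ∨ B = True
      R ∨ N = True
  (((¬N → ¬M) ∧ (R ↔ ¬N)) ∨ ((¬M ↔ E) → (¬E → ¬R))) ∧ ((M ∧ ¬E) ∧ (B ↔ (¬B ∨ M))) = True
    ((¬N → ¬M) ∧ (R ↔ ¬N)) ∨ ((¬M ↔ E) → (¬E → ¬R)) = True
      (¬N → ¬M) ∧ (R ↔ ¬N) = True
        ¬N → ¬M = True
          ¬N = False
          ¬M = False
        R ↔ ¬N = True
          ¬N = False
      (¬M ↔ E) → (¬E → ¬R) = True
        ¬M ↔ E = True
          ¬M = False
        ¬E → ¬R = True
          ¬E = True
          ¬R = True
    (M ∧ ¬E) ∧ (B ↔ (¬B ∨ M)) = True
      M ∧ ¬E = True
        ¬E = True
      B ↔ (¬B ∨ M) = True
        ¬B ∨ M = True
          ¬B = False
Both conjuncts True, so the formula holds.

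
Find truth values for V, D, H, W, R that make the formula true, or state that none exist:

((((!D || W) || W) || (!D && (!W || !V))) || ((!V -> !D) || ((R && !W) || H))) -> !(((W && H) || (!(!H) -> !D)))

V = True; D = True; H = True; W = False; R = False

  ((((!D || W) || W) || (!D && (!W || !V))) || ((!V -> !D) || ((R && !W) || H))) -> !(((W && H) || (!(!H) -> !D))) = True
    (((!D || W) || W) || (!D && (!W || !V))) || ((!V -> !D) || ((R && !W) || H)) = True
      ((!D || W) || W) || (!D && (!W || !V)) = False
        (!D || W) || W = False
          !D || W = False
            !D = False
        !D && (!W || !V) = False
          !D = False
          !W || !V = True
            !W = True
            !V = False
      (!V -> !D) || ((R && !W) || H) = True
        !V -> !D = True
          !V = False
          !D = False
        (R && !W) || H = True
          R && !W = False
            !W = True
    !(((W && H) || (!(!H) -> !D))) = True
      (W && H) || (!(!H) -> !D) = False
        W && H = False
        !(!H) -> !D = False
          !(!H) = True
            !H = False
          !D = False
The formula evaluates to True.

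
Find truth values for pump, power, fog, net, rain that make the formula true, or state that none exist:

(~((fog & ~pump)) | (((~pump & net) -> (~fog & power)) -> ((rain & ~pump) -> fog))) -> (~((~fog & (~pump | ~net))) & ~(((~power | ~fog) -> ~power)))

pump = True, power = True, fog = False, net = True, rain = True

  (~((fog & ~pump)) | (((~pump & net) -> (~fog & power)) -> ((rain & ~pump) -> fog))) -> (~((~fog & (~pump | ~net))) & ~(((~power | ~fog) -> ~power))) = True
    ~((fog & ~pump)) | (((~pump & net) -> (~fog & power)) -> ((rain & ~pump) -> fog)) = True
      ~((fog & ~pump)) = True
        fog & ~pump = False
          ~pump = False
      ((~pump & net) -> (~fog & power)) -> ((rain & ~pump) -> fog) = True
        (~pump & net) -> (~fog & power) = True
          ~pump & net = False
            ~pump = False
          ~fog & power = True
            ~fog = True
        (rain & ~pump) -> fog = True
          rain & ~pump = False
            ~pump = False
    ~((~fog & (~pump | ~net))) & ~(((~power | ~fog) -> ~power)) = True
      ~((~fog & (~pump | ~net))) = True
        ~fog & (~pump | ~net) = False
          ~fog = True
          ~pump | ~net = False
            ~pump = False
            ~net = False
      ~(((~power | ~fog) -> ~power)) = True
        (~power | ~fog) -> ~power = False
          ~power | ~fog = True
            ~power = False
            ~fog = True
          ~power = False
The formula evaluates to True.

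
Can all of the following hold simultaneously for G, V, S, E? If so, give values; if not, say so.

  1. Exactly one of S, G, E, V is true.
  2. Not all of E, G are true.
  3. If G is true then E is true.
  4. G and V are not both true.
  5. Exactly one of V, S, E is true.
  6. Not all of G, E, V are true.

G=F, V=F, S=T, E=F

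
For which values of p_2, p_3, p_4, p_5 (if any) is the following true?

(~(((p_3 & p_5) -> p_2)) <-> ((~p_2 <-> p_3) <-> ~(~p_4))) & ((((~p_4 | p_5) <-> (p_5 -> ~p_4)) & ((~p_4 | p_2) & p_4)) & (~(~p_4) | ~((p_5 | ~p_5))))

No satisfying assignment exists.

Case p_4 = True: the formula simplifies to (~(((p_3 & p_5) -> p_2)) <-> (~p_2 <-> p_3)) & ((p_5 <-> ~p_5) & p_2).
  p_5 = True: the conjunct p_5 <-> ~p_5 becomes True <-> ~True = False.
  p_5 = False: the conjunct p_5 <-> ~p_5 becomes False <-> ~False = False.
Case p_4 = False: the conjunct p_4 is False.
Both cases fail — unsatisfiable.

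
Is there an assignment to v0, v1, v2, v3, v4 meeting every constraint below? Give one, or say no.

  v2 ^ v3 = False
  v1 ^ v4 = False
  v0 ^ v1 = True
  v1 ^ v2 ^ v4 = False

v0 = False, v1 = True, v2 = False, v3 = False, v4 = True

v2 ^ v3 = F ^ F = False ✓
v1 ^ v4 = T ^ T = False ✓
v0 ^ v1 = F ^ T = True ✓
v1 ^ v2 ^ v4 = T ^ F ^ T = False ✓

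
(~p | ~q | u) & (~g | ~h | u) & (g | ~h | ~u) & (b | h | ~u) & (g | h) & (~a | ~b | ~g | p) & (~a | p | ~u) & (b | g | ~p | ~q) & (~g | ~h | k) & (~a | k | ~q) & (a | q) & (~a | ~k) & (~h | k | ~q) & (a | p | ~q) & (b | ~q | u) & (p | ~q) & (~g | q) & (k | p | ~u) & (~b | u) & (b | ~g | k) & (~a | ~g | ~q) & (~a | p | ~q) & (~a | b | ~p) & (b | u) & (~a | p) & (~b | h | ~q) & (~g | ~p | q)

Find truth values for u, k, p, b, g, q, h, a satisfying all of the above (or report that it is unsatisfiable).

u: True, k: True, p: True, b: False, g: True, q: True, h: True, a: False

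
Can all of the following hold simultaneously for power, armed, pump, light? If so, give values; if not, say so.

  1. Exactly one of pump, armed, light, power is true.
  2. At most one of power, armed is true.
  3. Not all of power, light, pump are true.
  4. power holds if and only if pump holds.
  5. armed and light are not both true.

power = False, armed = False, pump = False, light = True

  (1) {pump, armed, light, power}: 1 true — exactly one ✓
  (2) {power, armed}: 0 true — at most one ✓
  (3) {power, light, pump}: 1/3 true — not all ✓
  (4) power=F, pump=F — same ✓
  (5) armed=F, light=T — not both ✓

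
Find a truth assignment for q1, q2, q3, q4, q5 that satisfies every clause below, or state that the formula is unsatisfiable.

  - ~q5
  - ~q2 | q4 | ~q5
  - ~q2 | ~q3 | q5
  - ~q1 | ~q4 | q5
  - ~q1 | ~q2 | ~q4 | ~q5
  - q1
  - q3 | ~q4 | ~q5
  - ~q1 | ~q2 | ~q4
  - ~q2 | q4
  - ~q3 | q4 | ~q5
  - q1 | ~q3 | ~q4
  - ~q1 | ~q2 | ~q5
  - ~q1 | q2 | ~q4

Unit clause (~q5) forces q5 = False.
Unit clause (q1) forces q1 = True.
In (~q1 | ~q4 | q5) only ~q4 is left, so q4 = False.
In (~q2 | q4) only ~q2 is left, so q2 = False.
Set q3 = True.
All clauses satisfied.

q1 = True, q2 = False, q3 = True, q4 = False, q5 = False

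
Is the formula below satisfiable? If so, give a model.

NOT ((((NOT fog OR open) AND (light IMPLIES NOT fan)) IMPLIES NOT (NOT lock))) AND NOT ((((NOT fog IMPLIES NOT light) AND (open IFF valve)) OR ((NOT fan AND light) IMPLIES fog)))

valve: True, fan: False, open: False, light: True, lock: False, fog: False

  NOT ((((NOT fog OR open) AND (light IMPLIES NOT fan)) IMPLIES NOT (NOT lock))) = True
    ((NOT fog OR open) AND (light IMPLIES NOT fan)) IMPLIES NOT (NOT lock) = False
      (NOT fog OR open) AND (light IMPLIES NOT fan) = True
        NOT fog OR open = True
          NOT fog = True
        light IMPLIES NOT fan = True
          NOT fan = True
      NOT (NOT lock) = False
        NOT lock = True
  NOT ((((NOT fog IMPLIES NOT light) AND (open IFF valve)) OR ((NOT fan AND light) IMPLIES fog))) = True
    ((NOT fog IMPLIES NOT light) AND (open IFF valve)) OR ((NOT fan AND light) IMPLIES fog) = False
      (NOT fog IMPLIES NOT light) AND (open IFF valve) = False
        NOT fog IMPLIES NOT light = False
          NOT fog = True
          NOT light = False
        open IFF valve = False
      (NOT fan AND light) IMPLIES fog = False
        NOT fan AND light = True
          NOT fan = True
Both conjuncts True, so the formula holds.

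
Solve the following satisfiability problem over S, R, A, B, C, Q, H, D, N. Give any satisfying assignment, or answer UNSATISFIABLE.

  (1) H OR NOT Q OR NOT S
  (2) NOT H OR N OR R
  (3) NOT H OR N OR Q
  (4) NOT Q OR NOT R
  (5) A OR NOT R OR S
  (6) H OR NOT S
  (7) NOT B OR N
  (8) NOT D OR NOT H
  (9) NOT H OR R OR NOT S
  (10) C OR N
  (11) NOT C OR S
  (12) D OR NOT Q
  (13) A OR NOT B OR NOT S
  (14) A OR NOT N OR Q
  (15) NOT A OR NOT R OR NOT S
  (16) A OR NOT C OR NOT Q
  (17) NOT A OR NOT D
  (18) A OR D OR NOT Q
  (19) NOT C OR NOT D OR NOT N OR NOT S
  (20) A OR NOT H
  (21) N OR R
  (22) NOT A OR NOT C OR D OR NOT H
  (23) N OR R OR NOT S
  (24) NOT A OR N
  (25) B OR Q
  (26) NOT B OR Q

S=F; R=F; A=F; B=T; C=F; Q=T; H=F; D=T; N=T

Set S = False.
  then (NOT C OR S) forces C = False.
  then (C OR N) forces N = True.
Try R = True:
  (NOT Q OR NOT R) forces Q = False.
  (A OR NOT R OR S) forces A = True.
  (NOT A OR NOT D) forces D = False.
  (B OR Q) forces B = True.
  clause (NOT B OR Q) is falsified — backtrack.
So R = False.
Set A = False.
  then (A OR NOT N OR Q) forces Q = True.
  then (A OR D OR NOT Q) forces D = True.
  then (A OR NOT H) forces H = False.
Set B = True.
All clauses satisfied.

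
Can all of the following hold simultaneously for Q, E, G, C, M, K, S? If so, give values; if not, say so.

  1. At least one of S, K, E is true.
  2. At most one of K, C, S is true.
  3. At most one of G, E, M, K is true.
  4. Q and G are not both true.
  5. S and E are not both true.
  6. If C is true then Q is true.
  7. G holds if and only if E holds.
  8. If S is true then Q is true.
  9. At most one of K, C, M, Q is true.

Q: True, E: False, G: False, C: False, M: False, K: False, S: True

  (1) {S, K, E}: 1 true — at least one ✓
  (2) {K, C, S}: 1 true — at most one ✓
  (3) {G, E, M, K}: 0 true — at most one ✓
  (4) Q=T, G=F — not both ✓
  (5) S=T, E=F — not both ✓
  (6) C=F ⇒ Q: vacuous ✓
  (7) G=F, E=F — same ✓
  (8) S=T ⇒ Q: T ✓
  (9) {K, C, M, Q}: 1 true — at most one ✓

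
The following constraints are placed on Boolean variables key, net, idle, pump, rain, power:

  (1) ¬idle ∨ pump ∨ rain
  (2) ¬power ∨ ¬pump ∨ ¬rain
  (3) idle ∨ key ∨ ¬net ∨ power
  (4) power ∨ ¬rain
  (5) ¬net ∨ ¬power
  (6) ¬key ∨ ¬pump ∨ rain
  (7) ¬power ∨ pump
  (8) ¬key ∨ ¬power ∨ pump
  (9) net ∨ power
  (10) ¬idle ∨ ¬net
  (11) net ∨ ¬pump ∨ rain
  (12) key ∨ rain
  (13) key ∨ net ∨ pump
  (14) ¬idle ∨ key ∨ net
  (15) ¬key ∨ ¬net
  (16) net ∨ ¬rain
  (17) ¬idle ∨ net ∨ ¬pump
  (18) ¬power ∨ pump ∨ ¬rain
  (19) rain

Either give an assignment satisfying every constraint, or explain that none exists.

The formula is unsatisfiable.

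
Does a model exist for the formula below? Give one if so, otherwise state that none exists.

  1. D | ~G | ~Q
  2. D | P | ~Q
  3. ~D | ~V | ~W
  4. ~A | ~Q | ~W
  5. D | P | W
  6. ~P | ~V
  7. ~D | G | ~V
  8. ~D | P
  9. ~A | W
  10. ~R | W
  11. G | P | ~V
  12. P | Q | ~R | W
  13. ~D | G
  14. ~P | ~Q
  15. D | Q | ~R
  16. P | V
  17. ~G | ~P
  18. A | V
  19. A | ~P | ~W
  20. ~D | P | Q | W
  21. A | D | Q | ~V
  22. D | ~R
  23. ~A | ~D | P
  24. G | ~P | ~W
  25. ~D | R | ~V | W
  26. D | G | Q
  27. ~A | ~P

V: True, P: False, Q: False, R: False, W: True, D: False, G: True, A: True

Try V = False:
  (P | V) forces P = True.
  (~P | ~Q) forces Q = False.
  (~G | ~P) forces G = False.
  (~D | G) forces D = False.
  clause (D | G | Q) is falsified — backtrack.
So V = True.
  then (~P | ~V) forces P = False.
  then (~D | P) forces D = False.
  then (G | P | ~V) forces G = True.
  then (D | ~R) forces R = False.
  then (D | ~G | ~Q) forces Q = False.
  then (D | P | W) forces W = True.
  then (A | D | Q | ~V) forces A = True.
All clauses satisfied.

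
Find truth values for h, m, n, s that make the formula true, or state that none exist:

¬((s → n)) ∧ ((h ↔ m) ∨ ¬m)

h=T, m=T, n=F, s=T

  ¬((s → n)) = True
    s → n = False
  (h ↔ m) ∨ ¬m = True
    h ↔ m = True
    ¬m = False
Both conjuncts True, so the formula holds.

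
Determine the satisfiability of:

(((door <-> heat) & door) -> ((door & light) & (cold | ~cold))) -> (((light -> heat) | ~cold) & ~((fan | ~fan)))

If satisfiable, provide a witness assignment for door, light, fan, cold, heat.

door = True, light = False, fan = True, cold = False, heat = True

  (((door <-> heat) & door) -> ((door & light) & (cold | ~cold))) -> (((light -> heat) | ~cold) & ~((fan | ~fan))) = True
    ((door <-> heat) & door) -> ((door & light) & (cold | ~cold)) = False
      (door <-> heat) & door = True
        door <-> heat = True
      (door & light) & (cold | ~cold) = False
        door & light = False
        cold | ~cold = True
          ~cold = True
    ((light -> heat) | ~cold) & ~((fan | ~fan)) = False
      (light -> heat) | ~cold = True
        light -> heat = True
        ~cold = True
      ~((fan | ~fan)) = False
        fan | ~fan = True
          ~fan = False
The formula evaluates to True.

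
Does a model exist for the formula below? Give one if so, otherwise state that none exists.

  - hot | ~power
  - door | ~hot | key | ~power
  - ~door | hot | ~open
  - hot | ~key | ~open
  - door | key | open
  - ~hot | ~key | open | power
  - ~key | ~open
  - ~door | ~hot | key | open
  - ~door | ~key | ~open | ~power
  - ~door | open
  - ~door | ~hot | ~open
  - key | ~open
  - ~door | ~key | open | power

key = True; hot = False; door = False; open = False; power = False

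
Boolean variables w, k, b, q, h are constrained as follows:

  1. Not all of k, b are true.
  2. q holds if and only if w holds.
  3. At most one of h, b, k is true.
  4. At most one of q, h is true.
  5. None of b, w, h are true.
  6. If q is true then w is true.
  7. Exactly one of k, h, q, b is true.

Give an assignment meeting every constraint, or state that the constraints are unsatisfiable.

w: False, k: True, b: False, q: False, h: False

  (1) {k, b}: 1/2 true — not all ✓
  (2) q=F, w=F — same ✓
  (3) {h, b, k}: 1 true — at most one ✓
  (4) {q, h}: 0 true — at most one ✓
  (5) {b, w, h}: 0 true — none ✓
  (6) q=F ⇒ w: vacuous ✓
  (7) {k, h, q, b}: 1 true — exactly one ✓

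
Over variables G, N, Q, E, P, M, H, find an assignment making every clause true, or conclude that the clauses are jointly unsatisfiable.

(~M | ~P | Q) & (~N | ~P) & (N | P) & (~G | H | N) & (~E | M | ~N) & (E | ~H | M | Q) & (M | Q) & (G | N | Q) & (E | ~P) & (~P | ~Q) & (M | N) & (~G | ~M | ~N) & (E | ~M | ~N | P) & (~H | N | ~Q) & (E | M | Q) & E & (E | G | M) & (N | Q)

G = False; N = True; Q = True; E = True; P = False; M = True; H = False

Unit clause (E) forces E = True.
Set G = False.
Try N = False:
  (N | P) forces P = True.
  (G | N | Q) forces Q = True.
  clause (~P | ~Q) is falsified — backtrack.
So N = True.
  then (~N | ~P) forces P = False.
  then (~E | M | ~N) forces M = True.
Set Q = True.
Set H = False.
All clauses satisfied.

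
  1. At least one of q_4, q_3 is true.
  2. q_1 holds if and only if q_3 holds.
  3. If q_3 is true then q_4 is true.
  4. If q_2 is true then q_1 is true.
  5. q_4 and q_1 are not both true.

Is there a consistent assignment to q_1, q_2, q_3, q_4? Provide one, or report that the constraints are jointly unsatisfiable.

q_1 = False, q_2 = False, q_3 = False, q_4 = True

  (1) {q_4, q_3}: 1 true — at least one ✓
  (2) q_1=F, q_3=F — same ✓
  (3) q_3=F ⇒ q_4: vacuous ✓
  (4) q_2=F ⇒ q_1: vacuous ✓
  (5) q_4=T, q_1=F — not both ✓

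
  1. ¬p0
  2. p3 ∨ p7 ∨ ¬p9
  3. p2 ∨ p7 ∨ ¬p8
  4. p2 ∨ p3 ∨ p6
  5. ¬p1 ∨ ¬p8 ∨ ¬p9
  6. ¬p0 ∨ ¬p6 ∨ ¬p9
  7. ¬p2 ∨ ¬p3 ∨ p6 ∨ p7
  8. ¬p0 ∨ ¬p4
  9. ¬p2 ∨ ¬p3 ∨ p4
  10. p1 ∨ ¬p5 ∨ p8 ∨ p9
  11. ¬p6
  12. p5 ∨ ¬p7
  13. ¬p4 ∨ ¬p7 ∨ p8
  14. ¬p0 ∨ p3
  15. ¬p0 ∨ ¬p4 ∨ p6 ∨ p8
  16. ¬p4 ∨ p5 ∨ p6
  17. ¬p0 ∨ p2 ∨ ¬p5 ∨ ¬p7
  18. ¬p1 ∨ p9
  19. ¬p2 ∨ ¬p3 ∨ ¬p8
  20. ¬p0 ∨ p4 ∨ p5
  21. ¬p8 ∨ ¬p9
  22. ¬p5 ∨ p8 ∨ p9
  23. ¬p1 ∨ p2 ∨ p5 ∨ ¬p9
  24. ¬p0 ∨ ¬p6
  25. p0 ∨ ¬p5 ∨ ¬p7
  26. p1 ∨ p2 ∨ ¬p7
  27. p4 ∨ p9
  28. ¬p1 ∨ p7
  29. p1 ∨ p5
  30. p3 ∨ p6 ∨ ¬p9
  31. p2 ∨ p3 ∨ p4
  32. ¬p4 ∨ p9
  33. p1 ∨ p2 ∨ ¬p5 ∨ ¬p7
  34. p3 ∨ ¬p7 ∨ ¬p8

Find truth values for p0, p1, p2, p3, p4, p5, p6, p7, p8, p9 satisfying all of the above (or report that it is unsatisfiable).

p0 = False, p1 = False, p2 = False, p3 = True, p4 = True, p5 = True, p6 = False, p7 = False, p8 = False, p9 = True

Unit clause (¬p0) forces p0 = False.
Unit clause (¬p6) forces p6 = False.
Try p1 = True:
  (¬p1 ∨ p9) forces p9 = True.
  (¬p1 ∨ ¬p8 ∨ ¬p9) forces p8 = False.
  (¬p1 ∨ p7) forces p7 = True.
  (p5 ∨ ¬p7) forces p5 = True.
  clause (p0 ∨ ¬p5 ∨ ¬p7) is falsified — backtrack.
So p1 = False.
  then (p1 ∨ p5) forces p5 = True.
  then (p0 ∨ ¬p5 ∨ ¬p7) forces p7 = False.
Set p2 = False.
  then (p2 ∨ p7 ∨ ¬p8) forces p8 = False.
  then (p2 ∨ p3 ∨ p6) forces p3 = True.
  then (p1 ∨ ¬p5 ∨ p8 ∨ p9) forces p9 = True.
Set p4 = True.
All clauses satisfied.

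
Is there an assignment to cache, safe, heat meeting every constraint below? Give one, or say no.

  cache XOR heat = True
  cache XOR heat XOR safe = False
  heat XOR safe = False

cache = False, safe = True, heat = True

cache XOR heat = F XOR T = True ✓
cache XOR heat XOR safe = F XOR T XOR T = False ✓
heat XOR safe = T XOR T = False ✓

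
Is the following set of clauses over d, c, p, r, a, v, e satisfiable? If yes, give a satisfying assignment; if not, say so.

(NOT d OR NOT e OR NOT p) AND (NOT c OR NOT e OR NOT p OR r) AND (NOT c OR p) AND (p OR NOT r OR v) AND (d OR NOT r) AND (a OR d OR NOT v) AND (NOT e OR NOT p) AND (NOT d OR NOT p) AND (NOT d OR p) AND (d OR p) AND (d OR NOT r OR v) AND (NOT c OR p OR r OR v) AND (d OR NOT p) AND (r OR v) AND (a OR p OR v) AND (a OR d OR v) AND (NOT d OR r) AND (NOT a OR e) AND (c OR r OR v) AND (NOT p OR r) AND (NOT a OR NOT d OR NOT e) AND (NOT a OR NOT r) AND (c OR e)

Case d = True:
  (NOT d OR NOT p) forces p = False.
  Clause (NOT d OR p) is falsified — contradiction.
Case d = False:
  (d OR NOT r) forces r = False.
  (d OR p) forces p = True.
  Clause (d OR NOT p) is falsified — contradiction.
Both cases fail, so the formula is unsatisfiable.

Unsatisfiable — no assignment works.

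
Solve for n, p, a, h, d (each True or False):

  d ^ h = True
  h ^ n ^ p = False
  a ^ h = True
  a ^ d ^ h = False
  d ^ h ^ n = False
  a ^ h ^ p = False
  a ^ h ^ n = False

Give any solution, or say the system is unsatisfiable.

n = True, p = True, a = True, h = False, d = True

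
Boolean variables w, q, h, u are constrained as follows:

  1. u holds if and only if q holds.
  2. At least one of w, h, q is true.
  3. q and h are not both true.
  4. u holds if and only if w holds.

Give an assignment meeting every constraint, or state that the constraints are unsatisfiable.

w=T, q=T, h=F, u=T

  (1) u=T, q=T — same ✓
  (2) {w, h, q}: 2 true — at least one ✓
  (3) q=T, h=F — not both ✓
  (4) u=T, w=T — same ✓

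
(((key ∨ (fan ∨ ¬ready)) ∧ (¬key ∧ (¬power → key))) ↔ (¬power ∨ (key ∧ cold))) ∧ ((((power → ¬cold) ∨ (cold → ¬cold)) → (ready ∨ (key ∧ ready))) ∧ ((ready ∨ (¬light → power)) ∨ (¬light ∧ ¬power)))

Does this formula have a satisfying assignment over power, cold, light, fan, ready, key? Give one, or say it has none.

power = True; cold = False; light = True; fan = False; ready = True; key = False

  ((key ∨ (fan ∨ ¬ready)) ∧ (¬key ∧ (¬power → key))) ↔ (¬power ∨ (key ∧ cold)) = True
    (key ∨ (fan ∨ ¬ready)) ∧ (¬key ∧ (¬power → key)) = False
      key ∨ (fan ∨ ¬ready) = False
        fan ∨ ¬ready = False
          ¬ready = False
      ¬key ∧ (¬power → key) = True
        ¬key = True
        ¬power → key = True
          ¬power = False
    ¬power ∨ (key ∧ cold) = False
      ¬power = False
      key ∧ cold = False
  (((power → ¬cold) ∨ (cold → ¬cold)) → (ready ∨ (key ∧ ready))) ∧ ((ready ∨ (¬light → power)) ∨ (¬light ∧ ¬power)) = True
    ((power → ¬cold) ∨ (cold → ¬cold)) → (ready ∨ (key ∧ ready)) = True
      (power → ¬cold) ∨ (cold → ¬cold) = True
        power → ¬cold = True
          ¬cold = True
        cold → ¬cold = True
          ¬cold = True
      ready ∨ (key ∧ ready) = True
        key ∧ ready = False
    (ready ∨ (¬light → power)) ∨ (¬light ∧ ¬power) = True
      ready ∨ (¬light → power) = True
        ¬light → power = True
          ¬light = False
      ¬light ∧ ¬power = False
        ¬light = False
        ¬power = False
Both conjuncts True, so the formula holds.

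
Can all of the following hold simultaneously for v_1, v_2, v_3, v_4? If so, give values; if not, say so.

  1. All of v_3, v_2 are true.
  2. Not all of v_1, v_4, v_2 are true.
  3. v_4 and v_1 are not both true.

v_1 = False; v_2 = True; v_3 = True; v_4 = False

  (1) {v_3, v_2}: all 2 true ✓
  (2) {v_1, v_4, v_2}: 1/3 true — not all ✓
  (3) v_4=F, v_1=F — not both ✓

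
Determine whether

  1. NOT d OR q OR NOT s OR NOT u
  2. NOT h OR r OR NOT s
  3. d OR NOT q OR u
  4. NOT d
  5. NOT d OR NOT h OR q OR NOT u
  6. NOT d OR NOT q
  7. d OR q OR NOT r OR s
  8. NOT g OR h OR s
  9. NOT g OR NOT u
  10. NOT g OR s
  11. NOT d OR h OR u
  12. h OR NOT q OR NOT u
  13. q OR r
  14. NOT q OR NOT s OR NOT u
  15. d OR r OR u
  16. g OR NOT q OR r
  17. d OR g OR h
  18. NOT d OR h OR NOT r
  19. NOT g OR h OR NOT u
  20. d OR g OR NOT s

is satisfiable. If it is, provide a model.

u=F, r=T, q=F, s=T, g=T, d=F, h=F

Unit clause (NOT d) forces d = False.
Set u = False.
  then (d OR NOT q OR u) forces q = False.
  then (q OR r) forces r = True.
  then (d OR q OR NOT r OR s) forces s = True.
  then (d OR g OR NOT s) forces g = True.
Set h = False.
All clauses satisfied.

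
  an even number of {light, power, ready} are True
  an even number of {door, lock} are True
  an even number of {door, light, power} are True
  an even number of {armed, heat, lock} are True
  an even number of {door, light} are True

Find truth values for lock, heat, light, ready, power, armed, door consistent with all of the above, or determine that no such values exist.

lock = True, heat = True, light = True, ready = True, power = False, armed = False, door = True

{light, power, ready}: 2 true → even ✓
{door, lock}: 2 true → even ✓
{door, light, power}: 2 true → even ✓
{armed, heat, lock}: 2 true → even ✓
{door, light}: 2 true → even ✓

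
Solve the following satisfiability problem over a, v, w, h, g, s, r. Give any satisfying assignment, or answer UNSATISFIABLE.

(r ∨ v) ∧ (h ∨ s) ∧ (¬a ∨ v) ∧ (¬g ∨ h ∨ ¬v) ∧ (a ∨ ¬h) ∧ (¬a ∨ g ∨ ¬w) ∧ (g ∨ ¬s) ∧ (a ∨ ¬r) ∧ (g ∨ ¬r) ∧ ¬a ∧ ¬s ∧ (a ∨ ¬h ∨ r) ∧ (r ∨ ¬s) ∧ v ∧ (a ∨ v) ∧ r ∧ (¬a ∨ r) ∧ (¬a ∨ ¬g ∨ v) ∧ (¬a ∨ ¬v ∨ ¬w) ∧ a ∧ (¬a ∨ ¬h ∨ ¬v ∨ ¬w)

Case a = True:
  Clause (¬a) is falsified — contradiction.
Case a = False:
  Clause (a) is falsified — contradiction.
Both cases fail, so the formula is unsatisfiable.

The formula is unsatisfiable.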